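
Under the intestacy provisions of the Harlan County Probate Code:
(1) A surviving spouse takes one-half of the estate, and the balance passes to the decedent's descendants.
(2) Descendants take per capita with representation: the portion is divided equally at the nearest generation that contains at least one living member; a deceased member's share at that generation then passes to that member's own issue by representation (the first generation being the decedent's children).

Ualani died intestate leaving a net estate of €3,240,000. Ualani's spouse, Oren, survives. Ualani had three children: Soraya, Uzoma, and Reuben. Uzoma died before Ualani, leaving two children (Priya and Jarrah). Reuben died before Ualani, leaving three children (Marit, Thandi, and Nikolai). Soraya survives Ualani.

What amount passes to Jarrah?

Oren takes one-half of €3,240,000 = €1,620,000. The remaining €1,620,000 passes to the descendants.
The descendants' portion (€1,620,000) is divided into 3 shares of €540,000: Soraya takes €540,000; Uzoma's €540,000 share passes to Uzoma's issue; Reuben's €540,000 share passes to Reuben's issue.
Uzoma's share (€540,000) is divided into 2 shares of €270,000: Priya and Jarrah each take €270,000.
Reuben's share (€540,000) is divided into 3 shares of €180,000: Marit, Thandi, and Nikolai each take €180,000.

Jarrah receives €270,000.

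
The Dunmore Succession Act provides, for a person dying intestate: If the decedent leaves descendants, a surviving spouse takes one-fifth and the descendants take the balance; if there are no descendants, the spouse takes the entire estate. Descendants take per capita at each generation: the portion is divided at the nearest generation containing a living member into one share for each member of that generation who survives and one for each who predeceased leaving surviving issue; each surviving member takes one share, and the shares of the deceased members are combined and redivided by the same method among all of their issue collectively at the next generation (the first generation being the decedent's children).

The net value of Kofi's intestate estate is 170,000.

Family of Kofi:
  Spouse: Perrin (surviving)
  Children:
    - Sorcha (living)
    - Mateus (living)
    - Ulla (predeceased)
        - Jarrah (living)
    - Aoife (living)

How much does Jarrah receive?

Jarrah receives 34,000.

Perrin takes one-fifth of 170,000 = 34,000. The remaining 136,000 passes to the descendants.
The descendants' portion (136,000) is divided at the children's generation into 4 shares of 34,000. Sorcha, Mateus, and Aoife each take 34,000. The remaining share for the deceased Ulla (34,000) is carried to the next generation.
That pool (34,000) passes entirely to Jarrah, the sole taker at the grandchildren's generation.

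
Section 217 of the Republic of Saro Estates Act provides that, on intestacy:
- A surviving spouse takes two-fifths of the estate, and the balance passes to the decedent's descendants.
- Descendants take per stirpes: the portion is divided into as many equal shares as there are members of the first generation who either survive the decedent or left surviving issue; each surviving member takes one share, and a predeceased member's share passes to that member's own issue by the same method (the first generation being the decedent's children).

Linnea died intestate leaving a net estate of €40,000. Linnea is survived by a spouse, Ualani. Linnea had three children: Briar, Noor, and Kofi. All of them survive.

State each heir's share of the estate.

Ualani takes two-fifths of €40,000 = €16,000. The remaining €24,000 passes to the descendants.
The descendants' portion (€24,000) is divided into 3 shares of €8,000: Briar, Noor, and Kofi each take €8,000.

Ualani: €16,000; Briar: €8,000; Noor: €8,000; Kofi: €8,000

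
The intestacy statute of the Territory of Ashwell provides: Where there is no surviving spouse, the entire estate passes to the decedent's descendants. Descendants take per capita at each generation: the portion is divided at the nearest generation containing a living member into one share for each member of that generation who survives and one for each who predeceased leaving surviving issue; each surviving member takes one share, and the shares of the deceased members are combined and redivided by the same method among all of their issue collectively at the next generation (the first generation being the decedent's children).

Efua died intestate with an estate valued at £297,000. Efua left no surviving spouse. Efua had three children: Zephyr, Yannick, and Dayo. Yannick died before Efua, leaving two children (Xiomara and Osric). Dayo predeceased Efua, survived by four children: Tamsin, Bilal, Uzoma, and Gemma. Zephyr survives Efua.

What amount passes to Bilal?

The entire £297,000 passes to the descendants.
That amount (£297,000) is divided at the children's generation into 3 shares of £99,000. Zephyr takes £99,000. The 2 shares of the deceased (Yannick and Dayo) are combined into a pool of £198,000.
That pool (£198,000) is divided at the grandchildren's generation equally among Xiomara, Osric, Tamsin, Bilal, Uzoma, and Gemma: £33,000 each.

Bilal receives £33,000.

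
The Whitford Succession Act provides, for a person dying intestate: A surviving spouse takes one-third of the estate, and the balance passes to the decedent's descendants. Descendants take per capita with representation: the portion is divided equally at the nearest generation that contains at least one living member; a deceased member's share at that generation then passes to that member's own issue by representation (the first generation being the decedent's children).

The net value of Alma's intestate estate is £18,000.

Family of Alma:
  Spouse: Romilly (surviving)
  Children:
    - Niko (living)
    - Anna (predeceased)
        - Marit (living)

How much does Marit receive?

Romilly takes one-third of £18,000 = £6,000. The remaining £12,000 passes to the descendants.
The descendants' portion (£12,000) is divided into 2 shares of £6,000: Niko takes £6,000; Anna's £6,000 share passes to Anna's issue.
Anna's share (£6,000) passes entirely to Marit.

Marit receives £6,000.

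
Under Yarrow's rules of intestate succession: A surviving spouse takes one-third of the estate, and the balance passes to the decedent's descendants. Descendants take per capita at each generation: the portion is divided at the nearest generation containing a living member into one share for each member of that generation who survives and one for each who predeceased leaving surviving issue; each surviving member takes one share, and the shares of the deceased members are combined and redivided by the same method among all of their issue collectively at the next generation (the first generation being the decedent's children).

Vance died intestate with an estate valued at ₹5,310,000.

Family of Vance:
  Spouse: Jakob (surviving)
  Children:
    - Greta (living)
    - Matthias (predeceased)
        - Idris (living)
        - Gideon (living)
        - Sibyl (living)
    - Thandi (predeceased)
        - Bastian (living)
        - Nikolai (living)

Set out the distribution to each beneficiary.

Jakob takes one-third of ₹5,310,000 = ₹1,770,000. The remaining ₹3,540,000 passes to the descendants.
The descendants' portion (₹3,540,000) is divided at the children's generation into 3 shares of ₹1,180,000. Greta takes ₹1,180,000. The 2 shares of the deceased (Matthias and Thandi) are combined into a pool of ₹2,360,000.
That pool (₹2,360,000) is divided at the grandchildren's generation equally among Idris, Gideon, Sibyl, Bastian, and Nikolai: ₹472,000 each.

Jakob: ₹1,770,000; Greta: ₹1,180,000; Idris: ₹472,000; Gideon: ₹472,000; Sibyl: ₹472,000; Bastian: ₹472,000; Nikolai: ₹472,000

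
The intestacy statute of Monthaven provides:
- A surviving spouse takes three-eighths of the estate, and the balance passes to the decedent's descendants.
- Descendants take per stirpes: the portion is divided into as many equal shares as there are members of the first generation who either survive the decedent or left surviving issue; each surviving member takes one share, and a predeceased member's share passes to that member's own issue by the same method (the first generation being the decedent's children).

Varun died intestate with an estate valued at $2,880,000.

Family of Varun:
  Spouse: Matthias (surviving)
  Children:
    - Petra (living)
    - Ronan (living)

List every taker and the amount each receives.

Matthias: $1,080,000; Petra: $900,000; Ronan: $900,000

Matthias takes three-eighths of $2,880,000 = $1,080,000. The remaining $1,800,000 passes to the descendants.
The descendants' portion ($1,800,000) is divided into 2 shares of $900,000: Petra and Ronan each take $900,000.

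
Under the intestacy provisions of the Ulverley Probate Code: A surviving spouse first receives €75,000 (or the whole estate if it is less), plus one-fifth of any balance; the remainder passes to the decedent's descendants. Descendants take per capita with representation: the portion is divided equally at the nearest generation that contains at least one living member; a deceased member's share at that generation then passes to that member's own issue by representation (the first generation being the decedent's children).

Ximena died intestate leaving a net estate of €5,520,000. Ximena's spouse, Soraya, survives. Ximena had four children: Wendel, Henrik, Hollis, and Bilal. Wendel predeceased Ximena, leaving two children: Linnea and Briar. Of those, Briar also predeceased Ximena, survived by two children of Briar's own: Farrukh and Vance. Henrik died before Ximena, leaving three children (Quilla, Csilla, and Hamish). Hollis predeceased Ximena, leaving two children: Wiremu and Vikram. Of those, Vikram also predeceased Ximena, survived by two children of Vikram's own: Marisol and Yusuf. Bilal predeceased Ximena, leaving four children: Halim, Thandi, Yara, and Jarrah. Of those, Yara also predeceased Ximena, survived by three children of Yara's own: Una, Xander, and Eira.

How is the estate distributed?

Soraya: €1,164,000; Linnea: €396,000; Farrukh: €198,000; Vance: €198,000; Quilla: €396,000; Csilla: €396,000; Hamish: €396,000; Wiremu: €396,000; Marisol: €198,000; Yusuf: €198,000; Halim: €396,000; Thandi: €396,000; Una: €132,000; Xander: €132,000; Eira: €132,000; Jarrah: €396,000

Soraya first takes €75,000, leaving a balance of €5,445,000. Soraya then takes one-fifth of the balance (€1,089,000), for a total of €1,164,000. The remaining €4,356,000 passes to the descendants.
No child survives, so the initial division is made at the grandchildren's generation.
The descendants' portion (€4,356,000) is divided into 11 shares of €396,000: Linnea, Quilla, Csilla, Hamish, Wiremu, Halim, Thandi, and Jarrah each take €396,000; Briar's €396,000 share passes to Briar's issue; Vikram's €396,000 share passes to Vikram's issue; Yara's €396,000 share passes to Yara's issue.
Briar's share (€396,000) is divided into 2 shares of €198,000: Farrukh and Vance each take €198,000.
Vikram's share (€396,000) is divided into 2 shares of €198,000: Marisol and Yusuf each take €198,000.
Yara's share (€396,000) is divided into 3 shares of €132,000: Una, Xander, and Eira each take €132,000.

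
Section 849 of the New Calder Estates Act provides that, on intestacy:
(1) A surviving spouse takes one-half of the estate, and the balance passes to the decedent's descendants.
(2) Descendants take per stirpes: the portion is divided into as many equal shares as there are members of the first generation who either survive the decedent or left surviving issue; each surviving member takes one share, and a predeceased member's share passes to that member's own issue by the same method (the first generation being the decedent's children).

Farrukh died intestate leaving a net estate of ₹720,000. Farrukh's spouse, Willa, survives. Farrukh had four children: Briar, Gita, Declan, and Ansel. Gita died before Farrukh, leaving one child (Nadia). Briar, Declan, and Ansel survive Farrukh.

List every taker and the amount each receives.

Willa: ₹360,000; Briar: ₹90,000; Nadia: ₹90,000; Declan: ₹90,000; Ansel: ₹90,000

Willa takes one-half of ₹720,000 = ₹360,000. The remaining ₹360,000 passes to the descendants.
The descendants' portion (₹360,000) is divided into 4 shares of ₹90,000: Briar, Declan, and Ansel each take ₹90,000; Gita's ₹90,000 share passes to Gita's issue.
Gita's share (₹90,000) passes entirely to Nadia.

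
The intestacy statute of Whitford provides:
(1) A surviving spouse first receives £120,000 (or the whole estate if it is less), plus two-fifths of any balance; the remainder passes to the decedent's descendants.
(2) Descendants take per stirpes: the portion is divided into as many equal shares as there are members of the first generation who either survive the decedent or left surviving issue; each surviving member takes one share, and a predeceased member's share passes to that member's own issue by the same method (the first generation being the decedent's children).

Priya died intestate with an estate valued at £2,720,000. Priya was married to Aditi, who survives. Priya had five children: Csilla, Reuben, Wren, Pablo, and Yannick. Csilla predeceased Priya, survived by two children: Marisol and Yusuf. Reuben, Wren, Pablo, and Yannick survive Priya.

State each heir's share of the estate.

Aditi: £1,160,000; Marisol: £156,000; Yusuf: £156,000; Reuben: £312,000; Wren: £312,000; Pablo: £312,000; Yannick: £312,000

Aditi first takes £120,000, leaving a balance of £2,600,000. Aditi then takes two-fifths of the balance (£1,040,000), for a total of £1,160,000. The remaining £1,560,000 passes to the descendants.
The descendants' portion (£1,560,000) is divided into 5 shares of £312,000: Reuben, Wren, Pablo, and Yannick each take £312,000; Csilla's £312,000 share passes to Csilla's issue.
Csilla's share (£312,000) is divided into 2 shares of £156,000: Marisol and Yusuf each take £156,000.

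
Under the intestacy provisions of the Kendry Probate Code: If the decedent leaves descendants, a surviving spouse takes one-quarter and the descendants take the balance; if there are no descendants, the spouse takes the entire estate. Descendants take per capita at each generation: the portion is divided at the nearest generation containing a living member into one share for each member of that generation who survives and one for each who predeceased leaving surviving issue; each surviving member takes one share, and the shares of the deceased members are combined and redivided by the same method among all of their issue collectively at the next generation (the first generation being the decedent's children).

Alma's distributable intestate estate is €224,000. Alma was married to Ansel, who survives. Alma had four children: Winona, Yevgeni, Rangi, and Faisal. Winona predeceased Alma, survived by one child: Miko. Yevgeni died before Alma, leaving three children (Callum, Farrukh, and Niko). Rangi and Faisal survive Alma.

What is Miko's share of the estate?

Ansel takes one-quarter of €224,000 = €56,000. The remaining €168,000 passes to the descendants.
The descendants' portion (€168,000) is divided at the children's generation into 4 shares of €42,000. Rangi and Faisal each take €42,000. The 2 shares of the deceased (Winona and Yevgeni) are combined into a pool of €84,000.
That pool (€84,000) is divided at the grandchildren's generation equally among Miko, Callum, Farrukh, and Niko: €21,000 each.

Miko receives €21,000.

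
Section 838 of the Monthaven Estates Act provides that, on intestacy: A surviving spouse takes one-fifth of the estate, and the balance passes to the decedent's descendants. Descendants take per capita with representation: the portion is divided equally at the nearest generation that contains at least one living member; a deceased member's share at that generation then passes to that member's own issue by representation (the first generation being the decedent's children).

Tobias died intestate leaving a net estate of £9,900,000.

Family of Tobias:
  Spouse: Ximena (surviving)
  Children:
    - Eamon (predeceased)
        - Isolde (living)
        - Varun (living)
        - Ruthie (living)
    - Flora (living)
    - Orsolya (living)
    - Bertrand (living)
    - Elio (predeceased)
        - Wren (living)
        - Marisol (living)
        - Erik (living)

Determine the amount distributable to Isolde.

Ximena takes one-fifth of £9,900,000 = £1,980,000. The remaining £7,920,000 passes to the descendants.
The descendants' portion (£7,920,000) is divided into 5 shares of £1,584,000: Flora, Orsolya, and Bertrand each take £1,584,000; Eamon's £1,584,000 share passes to Eamon's issue; Elio's £1,584,000 share passes to Elio's issue.
Eamon's share (£1,584,000) is divided into 3 shares of £528,000: Isolde, Varun, and Ruthie each take £528,000.
Elio's share (£1,584,000) is divided into 3 shares of £528,000: Wren, Marisol, and Erik each take £528,000.

Isolde receives £528,000.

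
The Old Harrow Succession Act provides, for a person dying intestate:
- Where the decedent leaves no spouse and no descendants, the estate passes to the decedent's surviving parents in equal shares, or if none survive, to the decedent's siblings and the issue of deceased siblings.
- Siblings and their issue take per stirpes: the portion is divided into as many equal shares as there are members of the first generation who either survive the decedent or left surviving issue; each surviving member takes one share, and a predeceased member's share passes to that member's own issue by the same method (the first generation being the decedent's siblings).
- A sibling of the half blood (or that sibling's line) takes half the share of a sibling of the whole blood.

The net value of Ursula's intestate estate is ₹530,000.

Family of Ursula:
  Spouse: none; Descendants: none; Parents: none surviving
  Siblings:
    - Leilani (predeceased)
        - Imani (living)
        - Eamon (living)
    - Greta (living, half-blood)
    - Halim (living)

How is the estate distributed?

The entire ₹530,000 passes to the siblings and their issue.
Counting each half-blood sibling's line as half a unit, there are 5/2 units in ₹530,000, so one unit is ₹212,000. Whole-blood lines (Leilani and Halim) take ₹212,000 each; half-blood lines (Greta) take ₹106,000 each.
Leilani's share (₹212,000) is divided into 2 shares of ₹106,000: Imani and Eamon each take ₹106,000.

Imani: ₹106,000; Eamon: ₹106,000; Greta: ₹106,000; Halim: ₹212,000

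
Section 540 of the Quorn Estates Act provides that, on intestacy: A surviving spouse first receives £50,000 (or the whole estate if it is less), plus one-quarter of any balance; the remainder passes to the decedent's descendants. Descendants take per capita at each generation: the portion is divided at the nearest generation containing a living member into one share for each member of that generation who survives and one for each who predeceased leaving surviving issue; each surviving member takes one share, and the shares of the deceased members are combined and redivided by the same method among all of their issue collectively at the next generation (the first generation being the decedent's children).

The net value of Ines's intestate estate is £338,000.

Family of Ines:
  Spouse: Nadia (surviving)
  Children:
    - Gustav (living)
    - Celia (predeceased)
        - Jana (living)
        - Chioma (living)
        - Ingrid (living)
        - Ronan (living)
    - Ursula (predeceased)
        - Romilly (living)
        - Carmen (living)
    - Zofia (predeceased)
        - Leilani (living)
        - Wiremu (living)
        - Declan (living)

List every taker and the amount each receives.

Nadia first takes £50,000, leaving a balance of £288,000. Nadia then takes one-quarter of the balance (£72,000), for a total of £122,000. The remaining £216,000 passes to the descendants.
The descendants' portion (£216,000) is divided at the children's generation into 4 shares of £54,000. Gustav takes £54,000. The 3 shares of the deceased (Celia, Ursula, and Zofia) are combined into a pool of £162,000.
That pool (£162,000) is divided at the grandchildren's generation equally among Jana, Chioma, Ingrid, Ronan, Romilly, Carmen, Leilani, Wiremu, and Declan: £18,000 each.

Nadia: £122,000; Gustav: £54,000; Jana: £18,000; Chioma: £18,000; Ingrid: £18,000; Ronan: £18,000; Romilly: £18,000; Carmen: £18,000; Leilani: £18,000; Wiremu: £18,000; Declan: £18,000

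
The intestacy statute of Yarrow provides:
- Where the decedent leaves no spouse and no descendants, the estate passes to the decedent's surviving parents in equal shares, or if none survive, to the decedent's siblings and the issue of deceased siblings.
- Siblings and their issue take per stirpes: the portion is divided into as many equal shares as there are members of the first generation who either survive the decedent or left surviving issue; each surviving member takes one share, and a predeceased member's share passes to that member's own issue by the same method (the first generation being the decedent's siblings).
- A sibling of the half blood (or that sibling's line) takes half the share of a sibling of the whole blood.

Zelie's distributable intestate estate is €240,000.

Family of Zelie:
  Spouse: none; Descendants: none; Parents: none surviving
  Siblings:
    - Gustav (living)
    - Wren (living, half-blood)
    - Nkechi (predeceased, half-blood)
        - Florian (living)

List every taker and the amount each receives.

The entire €240,000 passes to the siblings and their issue.
Counting each half-blood sibling's line as half a unit, there are 2 units in €240,000, so one unit is €120,000. Whole-blood lines (Gustav) take €120,000 each; half-blood lines (Wren and Nkechi) take €60,000 each.
Nkechi's share (€60,000) passes entirely to Florian.

Gustav: €120,000; Wren: €60,000; Florian: €60,000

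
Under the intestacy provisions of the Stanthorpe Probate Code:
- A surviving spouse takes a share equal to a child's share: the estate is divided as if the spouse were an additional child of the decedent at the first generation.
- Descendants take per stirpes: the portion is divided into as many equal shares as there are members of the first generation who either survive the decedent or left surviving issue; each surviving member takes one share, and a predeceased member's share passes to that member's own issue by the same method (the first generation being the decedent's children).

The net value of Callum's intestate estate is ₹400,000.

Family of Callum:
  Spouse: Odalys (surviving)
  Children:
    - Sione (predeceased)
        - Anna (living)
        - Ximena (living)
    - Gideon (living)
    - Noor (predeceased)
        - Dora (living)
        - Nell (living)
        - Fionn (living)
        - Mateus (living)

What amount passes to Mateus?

Mateus receives ₹25,000.

The spouse counts as an additional share at the children's level, so there are 4 primary shares of ₹100,000. Odalys takes one such share (₹100,000).
The children's combined portion (₹300,000) is divided into 3 shares of ₹100,000: Gideon takes ₹100,000; Sione's ₹100,000 share passes to Sione's issue; Noor's ₹100,000 share passes to Noor's issue.
Sione's share (₹100,000) is divided into 2 shares of ₹50,000: Anna and Ximena each take ₹50,000.
Noor's share (₹100,000) is divided into 4 shares of ₹25,000: Dora, Nell, Fionn, and Mateus each take ₹25,000.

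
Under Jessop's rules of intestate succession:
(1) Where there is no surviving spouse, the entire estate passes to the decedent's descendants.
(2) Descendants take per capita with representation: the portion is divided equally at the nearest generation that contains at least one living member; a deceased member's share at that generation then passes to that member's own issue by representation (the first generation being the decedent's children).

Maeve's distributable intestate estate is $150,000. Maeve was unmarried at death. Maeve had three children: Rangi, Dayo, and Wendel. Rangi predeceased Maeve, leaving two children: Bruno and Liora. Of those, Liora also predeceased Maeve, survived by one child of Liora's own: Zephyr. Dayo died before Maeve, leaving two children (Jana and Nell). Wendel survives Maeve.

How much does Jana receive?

Jana receives $25,000.

The entire $150,000 passes to the descendants.
That amount ($150,000) is divided into 3 shares of $50,000: Wendel takes $50,000; Rangi's $50,000 share passes to Rangi's issue; Dayo's $50,000 share passes to Dayo's issue.
Rangi's share ($50,000) is divided into 2 shares of $25,000: Bruno takes $25,000; Liora's $25,000 share passes to Liora's issue.
Liora's share ($25,000) passes entirely to Zephyr.
Dayo's share ($50,000) is divided into 2 shares of $25,000: Jana and Nell each take $25,000.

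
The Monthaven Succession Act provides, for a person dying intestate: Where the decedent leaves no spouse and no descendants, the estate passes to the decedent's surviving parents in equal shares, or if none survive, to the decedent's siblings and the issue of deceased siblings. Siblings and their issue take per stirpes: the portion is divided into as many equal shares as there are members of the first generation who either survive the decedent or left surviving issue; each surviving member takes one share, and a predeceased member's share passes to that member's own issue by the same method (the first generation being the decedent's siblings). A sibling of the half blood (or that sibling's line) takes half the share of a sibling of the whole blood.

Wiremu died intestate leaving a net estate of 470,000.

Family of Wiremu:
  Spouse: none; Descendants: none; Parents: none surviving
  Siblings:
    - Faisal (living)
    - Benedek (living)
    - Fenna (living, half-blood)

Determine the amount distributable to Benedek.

The entire 470,000 passes to the siblings and their issue.
Counting each half-blood sibling's line as half a unit, there are 5/2 units in 470,000, so one unit is 188,000. Whole-blood lines (Faisal and Benedek) take 188,000 each; half-blood lines (Fenna) take 94,000 each.

Benedek receives 188,000.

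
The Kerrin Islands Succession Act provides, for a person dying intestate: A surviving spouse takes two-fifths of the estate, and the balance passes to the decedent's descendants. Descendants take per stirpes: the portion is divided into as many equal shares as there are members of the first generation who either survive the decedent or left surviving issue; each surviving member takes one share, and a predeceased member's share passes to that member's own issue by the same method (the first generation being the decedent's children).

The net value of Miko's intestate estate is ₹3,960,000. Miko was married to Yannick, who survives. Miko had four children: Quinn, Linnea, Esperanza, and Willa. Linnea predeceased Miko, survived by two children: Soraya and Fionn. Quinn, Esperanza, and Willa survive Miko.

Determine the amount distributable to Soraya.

Yannick takes two-fifths of ₹3,960,000 = ₹1,584,000. The remaining ₹2,376,000 passes to the descendants.
The descendants' portion (₹2,376,000) is divided into 4 shares of ₹594,000: Quinn, Esperanza, and Willa each take ₹594,000; Linnea's ₹594,000 share passes to Linnea's issue.
Linnea's share (₹594,000) is divided into 2 shares of ₹297,000: Soraya and Fionn each take ₹297,000.

Soraya receives ₹297,000.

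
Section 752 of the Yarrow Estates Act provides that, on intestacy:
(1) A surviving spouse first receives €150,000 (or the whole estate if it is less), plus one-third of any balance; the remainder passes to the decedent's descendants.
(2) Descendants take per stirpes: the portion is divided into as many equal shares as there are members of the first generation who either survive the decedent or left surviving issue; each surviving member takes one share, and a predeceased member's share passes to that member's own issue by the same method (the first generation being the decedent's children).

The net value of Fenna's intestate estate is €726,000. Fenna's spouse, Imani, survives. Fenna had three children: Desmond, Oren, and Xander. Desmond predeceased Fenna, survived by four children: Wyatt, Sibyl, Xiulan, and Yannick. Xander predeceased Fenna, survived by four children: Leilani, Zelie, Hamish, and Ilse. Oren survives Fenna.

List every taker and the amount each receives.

Imani first takes €150,000, leaving a balance of €576,000. Imani then takes one-third of the balance (€192,000), for a total of €342,000. The remaining €384,000 passes to the descendants.
The descendants' portion (€384,000) is divided into 3 shares of €128,000: Oren takes €128,000; Desmond's €128,000 share passes to Desmond's issue; Xander's €128,000 share passes to Xander's issue.
Desmond's share (€128,000) is divided into 4 shares of €32,000: Wyatt, Sibyl, Xiulan, and Yannick each take €32,000.
Xander's share (€128,000) is divided into 4 shares of €32,000: Leilani, Zelie, Hamish, and Ilse each take €32,000.

Imani: €342,000; Wyatt: €32,000; Sibyl: €32,000; Xiulan: €32,000; Yannick: €32,000; Oren: €128,000; Leilani: €32,000; Zelie: €32,000; Hamish: €32,000; Ilse: €32,000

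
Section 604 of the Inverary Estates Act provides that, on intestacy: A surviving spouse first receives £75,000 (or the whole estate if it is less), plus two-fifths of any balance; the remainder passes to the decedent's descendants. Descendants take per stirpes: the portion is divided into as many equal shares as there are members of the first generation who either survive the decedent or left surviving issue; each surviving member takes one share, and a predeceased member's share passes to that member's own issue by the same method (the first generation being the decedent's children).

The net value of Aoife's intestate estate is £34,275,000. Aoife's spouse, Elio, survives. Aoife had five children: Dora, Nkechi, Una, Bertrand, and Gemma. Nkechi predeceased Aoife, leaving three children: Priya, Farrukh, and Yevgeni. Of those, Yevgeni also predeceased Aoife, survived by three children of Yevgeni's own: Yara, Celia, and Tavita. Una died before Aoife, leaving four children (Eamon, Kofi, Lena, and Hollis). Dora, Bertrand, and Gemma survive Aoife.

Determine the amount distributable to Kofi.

Kofi receives £1,026,000.

Elio first takes £75,000, leaving a balance of £34,200,000. Elio then takes two-fifths of the balance (£13,680,000), for a total of £13,755,000. The remaining £20,520,000 passes to the descendants.
The descendants' portion (£20,520,000) is divided into 5 shares of £4,104,000: Dora, Bertrand, and Gemma each take £4,104,000; Nkechi's £4,104,000 share passes to Nkechi's issue; Una's £4,104,000 share passes to Una's issue.
Nkechi's share (£4,104,000) is divided into 3 shares of £1,368,000: Priya and Farrukh each take £1,368,000; Yevgeni's £1,368,000 share passes to Yevgeni's issue.
Yevgeni's share (£1,368,000) is divided into 3 shares of £456,000: Yara, Celia, and Tavita each take £456,000.
Una's share (£4,104,000) is divided into 4 shares of £1,026,000: Eamon, Kofi, Lena, and Hollis each take £1,026,000.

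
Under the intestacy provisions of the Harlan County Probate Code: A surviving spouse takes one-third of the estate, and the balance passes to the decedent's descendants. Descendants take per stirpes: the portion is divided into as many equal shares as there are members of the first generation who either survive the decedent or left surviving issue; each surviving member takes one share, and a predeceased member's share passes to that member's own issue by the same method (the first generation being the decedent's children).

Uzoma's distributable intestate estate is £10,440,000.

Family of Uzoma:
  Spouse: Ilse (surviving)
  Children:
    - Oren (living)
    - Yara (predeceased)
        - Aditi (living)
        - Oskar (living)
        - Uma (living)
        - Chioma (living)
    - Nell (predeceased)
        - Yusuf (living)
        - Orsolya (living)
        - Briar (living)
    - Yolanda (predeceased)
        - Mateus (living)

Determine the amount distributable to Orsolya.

Orsolya receives £580,000.

Ilse takes one-third of £10,440,000 = £3,480,000. The remaining £6,960,000 passes to the descendants.
The descendants' portion (£6,960,000) is divided into 4 shares of £1,740,000: Oren takes £1,740,000; Yara's £1,740,000 share passes to Yara's issue; Nell's £1,740,000 share passes to Nell's issue; Yolanda's £1,740,000 share passes to Yolanda's issue.
Yara's share (£1,740,000) is divided into 4 shares of £435,000: Aditi, Oskar, Uma, and Chioma each take £435,000.
Nell's share (£1,740,000) is divided into 3 shares of £580,000: Yusuf, Orsolya, and Briar each take £580,000.
Yolanda's share (£1,740,000) passes entirely to Mateus.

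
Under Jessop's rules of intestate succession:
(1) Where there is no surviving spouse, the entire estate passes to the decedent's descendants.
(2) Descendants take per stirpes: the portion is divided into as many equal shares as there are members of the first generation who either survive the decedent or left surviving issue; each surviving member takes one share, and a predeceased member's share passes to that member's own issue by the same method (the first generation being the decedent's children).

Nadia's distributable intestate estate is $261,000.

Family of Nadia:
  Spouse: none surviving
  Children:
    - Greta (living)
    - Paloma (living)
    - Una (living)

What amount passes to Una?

Una receives $87,000.

The entire $261,000 passes to the descendants.
That amount ($261,000) is divided into 3 shares of $87,000: Greta, Paloma, and Una each take $87,000.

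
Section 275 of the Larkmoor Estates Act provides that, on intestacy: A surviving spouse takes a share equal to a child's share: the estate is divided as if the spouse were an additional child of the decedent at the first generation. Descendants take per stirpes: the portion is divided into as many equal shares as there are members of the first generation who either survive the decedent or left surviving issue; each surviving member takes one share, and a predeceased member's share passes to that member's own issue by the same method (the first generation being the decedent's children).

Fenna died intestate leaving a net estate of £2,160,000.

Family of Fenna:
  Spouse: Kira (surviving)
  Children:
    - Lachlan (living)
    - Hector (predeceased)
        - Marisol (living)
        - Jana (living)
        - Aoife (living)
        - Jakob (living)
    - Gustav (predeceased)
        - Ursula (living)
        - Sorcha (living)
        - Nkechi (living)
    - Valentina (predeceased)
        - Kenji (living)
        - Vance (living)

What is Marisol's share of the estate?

Marisol receives £108,000.

The spouse counts as an additional share at the children's level, so there are 5 primary shares of £432,000. Kira takes one such share (£432,000).
The children's combined portion (£1,728,000) is divided into 4 shares of £432,000: Lachlan takes £432,000; Hector's £432,000 share passes to Hector's issue; Gustav's £432,000 share passes to Gustav's issue; Valentina's £432,000 share passes to Valentina's issue.
Hector's share (£432,000) is divided into 4 shares of £108,000: Marisol, Jana, Aoife, and Jakob each take £108,000.
Gustav's share (£432,000) is divided into 3 shares of £144,000: Ursula, Sorcha, and Nkechi each take £144,000.
Valentina's share (£432,000) is divided into 2 shares of £216,000: Kenji and Vance each take £216,000.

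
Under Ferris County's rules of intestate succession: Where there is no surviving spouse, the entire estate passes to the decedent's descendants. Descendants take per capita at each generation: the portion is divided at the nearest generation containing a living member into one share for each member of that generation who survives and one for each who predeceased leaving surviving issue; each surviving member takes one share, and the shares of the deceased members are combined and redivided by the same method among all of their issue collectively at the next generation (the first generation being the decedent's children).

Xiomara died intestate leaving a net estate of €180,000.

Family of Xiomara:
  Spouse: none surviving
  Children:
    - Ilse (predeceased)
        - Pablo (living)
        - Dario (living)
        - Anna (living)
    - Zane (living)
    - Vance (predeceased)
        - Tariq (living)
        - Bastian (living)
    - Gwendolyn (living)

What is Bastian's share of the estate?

The entire €180,000 passes to the descendants.
That amount (€180,000) is divided at the children's generation into 4 shares of €45,000. Zane and Gwendolyn each take €45,000. The 2 shares of the deceased (Ilse and Vance) are combined into a pool of €90,000.
That pool (€90,000) is divided at the grandchildren's generation equally among Pablo, Dario, Anna, Tariq, and Bastian: €18,000 each.

Bastian receives €18,000.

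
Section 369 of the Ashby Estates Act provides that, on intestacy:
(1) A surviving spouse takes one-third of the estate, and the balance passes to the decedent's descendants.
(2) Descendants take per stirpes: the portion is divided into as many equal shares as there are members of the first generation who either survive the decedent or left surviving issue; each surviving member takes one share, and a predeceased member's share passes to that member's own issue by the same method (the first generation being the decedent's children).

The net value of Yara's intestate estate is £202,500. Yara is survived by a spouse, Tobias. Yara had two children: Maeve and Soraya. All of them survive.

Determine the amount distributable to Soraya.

Soraya receives £67,500.

Tobias takes one-third of £202,500 = £67,500. The remaining £135,000 passes to the descendants.
The descendants' portion (£135,000) is divided into 2 shares of £67,500: Maeve and Soraya each take £67,500.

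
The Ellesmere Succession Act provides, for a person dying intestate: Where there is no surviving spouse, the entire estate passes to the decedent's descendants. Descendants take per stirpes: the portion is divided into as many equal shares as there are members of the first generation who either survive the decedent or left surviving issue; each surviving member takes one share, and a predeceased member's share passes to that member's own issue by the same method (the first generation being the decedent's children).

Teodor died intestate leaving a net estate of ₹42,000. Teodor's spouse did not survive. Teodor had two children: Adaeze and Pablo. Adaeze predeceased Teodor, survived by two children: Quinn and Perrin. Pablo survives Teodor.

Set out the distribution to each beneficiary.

The entire ₹42,000 passes to the descendants.
That amount (₹42,000) is divided into 2 shares of ₹21,000: Pablo takes ₹21,000; Adaeze's ₹21,000 share passes to Adaeze's issue.
Adaeze's share (₹21,000) is divided into 2 shares of ₹10,500: Quinn and Perrin each take ₹10,500.

Quinn: ₹10,500; Perrin: ₹10,500; Pablo: ₹21,000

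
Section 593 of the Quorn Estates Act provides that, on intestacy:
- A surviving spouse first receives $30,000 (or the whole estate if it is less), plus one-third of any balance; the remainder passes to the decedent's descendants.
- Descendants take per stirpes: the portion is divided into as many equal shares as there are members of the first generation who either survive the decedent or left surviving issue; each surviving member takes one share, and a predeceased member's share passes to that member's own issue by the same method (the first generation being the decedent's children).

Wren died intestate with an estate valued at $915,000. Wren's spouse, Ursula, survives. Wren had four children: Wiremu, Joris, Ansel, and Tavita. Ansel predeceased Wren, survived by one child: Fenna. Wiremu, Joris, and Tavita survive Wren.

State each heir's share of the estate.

Ursula: $325,000; Wiremu: $147,500; Joris: $147,500; Fenna: $147,500; Tavita: $147,500

Ursula first takes $30,000, leaving a balance of $885,000. Ursula then takes one-third of the balance ($295,000), for a total of $325,000. The remaining $590,000 passes to the descendants.
The descendants' portion ($590,000) is divided into 4 shares of $147,500: Wiremu, Joris, and Tavita each take $147,500; Ansel's $147,500 share passes to Ansel's issue.
Ansel's share ($147,500) passes entirely to Fenna.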